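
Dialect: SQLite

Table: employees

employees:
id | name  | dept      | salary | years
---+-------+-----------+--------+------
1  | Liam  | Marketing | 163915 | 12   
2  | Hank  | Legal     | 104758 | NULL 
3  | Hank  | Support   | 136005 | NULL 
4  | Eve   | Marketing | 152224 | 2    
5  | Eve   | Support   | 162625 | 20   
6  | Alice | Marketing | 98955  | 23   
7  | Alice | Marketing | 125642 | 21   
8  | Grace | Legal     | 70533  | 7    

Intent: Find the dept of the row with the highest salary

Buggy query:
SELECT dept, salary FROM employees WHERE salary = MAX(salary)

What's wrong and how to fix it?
Bug: MAX(salary) is an aggregate and cannot be used directly in WHERE

Fix: Use a subquery: WHERE salary = (SELECT MAX(salary) FROM employees)

Corrected query:
SELECT dept, salary FROM employees WHERE salary = (SELECT MAX(salary) FROM employees)

Result:
dept      | salary
----------+-------
Marketing | 163915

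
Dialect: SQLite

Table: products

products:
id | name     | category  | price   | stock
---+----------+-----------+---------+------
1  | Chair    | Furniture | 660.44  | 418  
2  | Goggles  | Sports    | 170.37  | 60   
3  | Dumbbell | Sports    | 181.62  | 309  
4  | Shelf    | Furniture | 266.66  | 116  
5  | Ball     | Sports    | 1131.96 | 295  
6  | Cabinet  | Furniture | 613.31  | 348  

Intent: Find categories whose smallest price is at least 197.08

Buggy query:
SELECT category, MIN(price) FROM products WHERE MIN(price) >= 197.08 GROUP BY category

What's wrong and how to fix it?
Bug: Aggregates like MIN are computed per group after WHERE runs

Fix: Use HAVING for the per-group MIN condition

Corrected query:
SELECT category, MIN(price) FROM products GROUP BY category HAVING MIN(price) >= 197.08

Result:
category  | MIN(price)
----------+-----------
Furniture | 266.66    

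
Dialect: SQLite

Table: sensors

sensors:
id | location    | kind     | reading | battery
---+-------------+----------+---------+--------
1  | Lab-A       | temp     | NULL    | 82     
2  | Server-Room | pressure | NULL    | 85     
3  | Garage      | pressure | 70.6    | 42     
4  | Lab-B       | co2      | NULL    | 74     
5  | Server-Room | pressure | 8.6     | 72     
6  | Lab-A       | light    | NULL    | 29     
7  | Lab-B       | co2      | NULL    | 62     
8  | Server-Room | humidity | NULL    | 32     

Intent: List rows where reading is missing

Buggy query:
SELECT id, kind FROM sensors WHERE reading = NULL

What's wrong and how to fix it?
Bug: Comparing to NULL with '=' never matches; NULL = NULL is unknown, not true

Fix: Replace '= NULL' with 'IS NULL'

Corrected query:
SELECT id, kind FROM sensors WHERE reading IS NULL

Result:
id | kind    
---+---------
1  | temp    
2  | pressure
4  | co2     
6  | light   
7  | co2     
8  | humidity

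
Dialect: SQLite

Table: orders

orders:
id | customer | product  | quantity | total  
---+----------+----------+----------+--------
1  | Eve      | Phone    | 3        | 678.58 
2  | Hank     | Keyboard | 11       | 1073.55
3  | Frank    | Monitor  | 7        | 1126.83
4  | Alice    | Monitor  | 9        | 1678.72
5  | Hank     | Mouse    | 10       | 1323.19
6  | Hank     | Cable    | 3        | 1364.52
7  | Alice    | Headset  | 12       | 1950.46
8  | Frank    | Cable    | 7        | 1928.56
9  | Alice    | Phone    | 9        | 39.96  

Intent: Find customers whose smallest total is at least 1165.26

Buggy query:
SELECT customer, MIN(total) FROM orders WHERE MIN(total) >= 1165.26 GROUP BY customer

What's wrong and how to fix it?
Bug: Aggregates like MIN are computed per group after WHERE runs

Fix: Replace WHERE with HAVING after the GROUP BY

Corrected query:
SELECT customer, MIN(total) FROM orders GROUP BY customer HAVING MIN(total) >= 1165.26

Result:
(no rows)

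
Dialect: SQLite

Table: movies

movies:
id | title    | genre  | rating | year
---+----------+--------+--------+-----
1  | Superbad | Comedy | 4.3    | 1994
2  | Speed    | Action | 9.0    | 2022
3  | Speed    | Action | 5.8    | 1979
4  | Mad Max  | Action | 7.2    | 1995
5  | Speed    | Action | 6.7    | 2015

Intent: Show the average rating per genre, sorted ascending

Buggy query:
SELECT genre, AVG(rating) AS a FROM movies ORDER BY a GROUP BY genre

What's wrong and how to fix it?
Bug: ORDER BY appears before GROUP BY; SQL clause order requires GROUP BY first

Fix: Reorder: SELECT … FROM … GROUP BY … ORDER BY …

Corrected query:
SELECT genre, AVG(rating) AS a FROM movies GROUP BY genre ORDER BY a

Result:
genre  | a    
-------+------
Comedy | 4.3  
Action | 7.175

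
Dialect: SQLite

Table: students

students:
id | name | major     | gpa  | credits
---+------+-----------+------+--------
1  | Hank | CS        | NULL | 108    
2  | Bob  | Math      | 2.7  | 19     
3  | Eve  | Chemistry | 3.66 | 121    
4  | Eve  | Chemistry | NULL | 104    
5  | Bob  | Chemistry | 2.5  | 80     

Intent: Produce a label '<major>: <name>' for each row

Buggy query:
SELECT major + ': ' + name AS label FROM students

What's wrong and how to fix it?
Bug: '+' is numeric addition; on text columns SQLite converts them to 0 instead of concatenating

Fix: Replace + with || to concatenate text

Corrected query:
SELECT major || ': ' || name AS label FROM students

Result:
label         
--------------
CS: Hank      
Math: Bob     
Chemistry: Eve
Chemistry: Eve
Chemistry: Bob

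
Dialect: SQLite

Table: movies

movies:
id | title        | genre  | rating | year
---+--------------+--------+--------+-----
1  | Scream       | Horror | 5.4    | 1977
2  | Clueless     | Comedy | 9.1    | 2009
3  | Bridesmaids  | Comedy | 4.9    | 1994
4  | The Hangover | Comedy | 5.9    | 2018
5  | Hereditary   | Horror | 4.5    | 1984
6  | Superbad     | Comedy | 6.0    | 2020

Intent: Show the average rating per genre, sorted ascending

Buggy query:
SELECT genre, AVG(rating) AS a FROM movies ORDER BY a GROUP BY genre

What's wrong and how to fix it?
Bug: ORDER BY appears before GROUP BY; SQL clause order requires GROUP BY first

Fix: Move ORDER BY to the end, after GROUP BY

Corrected query:
SELECT genre, AVG(rating) AS a FROM movies GROUP BY genre ORDER BY a

Result:
genre  | a    
-------+------
Horror | 4.95 
Comedy | 6.475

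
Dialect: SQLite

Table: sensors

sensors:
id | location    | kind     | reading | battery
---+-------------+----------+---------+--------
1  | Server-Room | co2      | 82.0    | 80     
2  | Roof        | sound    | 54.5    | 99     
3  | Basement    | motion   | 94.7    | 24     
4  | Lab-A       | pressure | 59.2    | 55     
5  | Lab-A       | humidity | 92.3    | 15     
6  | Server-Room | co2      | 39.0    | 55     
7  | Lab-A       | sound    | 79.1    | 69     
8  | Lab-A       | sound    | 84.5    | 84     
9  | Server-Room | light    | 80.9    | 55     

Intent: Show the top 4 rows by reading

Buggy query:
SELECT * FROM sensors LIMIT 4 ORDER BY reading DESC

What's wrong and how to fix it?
Bug: LIMIT must come after ORDER BY

Fix: Swap the clauses: ORDER BY first, then LIMIT

Corrected query:
SELECT * FROM sensors ORDER BY reading DESC LIMIT 4

Result:
id | location    | kind     | reading | battery
---+-------------+----------+---------+--------
3  | Basement    | motion   | 94.7    | 24     
5  | Lab-A       | humidity | 92.3    | 15     
8  | Lab-A       | sound    | 84.5    | 84     
1  | Server-Room | co2      | 82      | 80     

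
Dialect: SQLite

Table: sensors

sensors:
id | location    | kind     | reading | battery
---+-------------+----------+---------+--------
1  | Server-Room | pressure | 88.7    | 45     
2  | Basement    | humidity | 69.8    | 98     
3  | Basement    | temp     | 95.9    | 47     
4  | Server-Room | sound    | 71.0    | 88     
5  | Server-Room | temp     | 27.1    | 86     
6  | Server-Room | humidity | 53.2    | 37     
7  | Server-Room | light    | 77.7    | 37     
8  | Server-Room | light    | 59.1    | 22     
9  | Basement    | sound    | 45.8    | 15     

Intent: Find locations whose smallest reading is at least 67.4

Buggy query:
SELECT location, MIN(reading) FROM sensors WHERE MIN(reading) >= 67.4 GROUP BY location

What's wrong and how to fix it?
Bug: Aggregates like MIN are computed per group after WHERE runs

Fix: Replace WHERE with HAVING after the GROUP BY

Corrected query:
SELECT location, MIN(reading) FROM sensors GROUP BY location HAVING MIN(reading) >= 67.4

Result:
(no rows)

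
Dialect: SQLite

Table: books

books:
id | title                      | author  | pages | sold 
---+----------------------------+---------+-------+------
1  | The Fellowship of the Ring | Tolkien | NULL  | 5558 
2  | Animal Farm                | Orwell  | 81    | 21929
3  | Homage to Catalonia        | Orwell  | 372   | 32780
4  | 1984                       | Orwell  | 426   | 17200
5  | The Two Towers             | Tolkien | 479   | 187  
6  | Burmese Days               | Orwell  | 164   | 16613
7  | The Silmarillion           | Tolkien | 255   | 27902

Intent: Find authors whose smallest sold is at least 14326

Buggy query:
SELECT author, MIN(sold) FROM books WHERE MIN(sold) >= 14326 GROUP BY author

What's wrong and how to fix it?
Bug: Aggregates like MIN are computed per group after WHERE runs

Fix: Use HAVING for the per-group MIN condition

Corrected query:
SELECT author, MIN(sold) FROM books GROUP BY author HAVING MIN(sold) >= 14326

Result:
author | MIN(sold)
-------+----------
Orwell | 16613    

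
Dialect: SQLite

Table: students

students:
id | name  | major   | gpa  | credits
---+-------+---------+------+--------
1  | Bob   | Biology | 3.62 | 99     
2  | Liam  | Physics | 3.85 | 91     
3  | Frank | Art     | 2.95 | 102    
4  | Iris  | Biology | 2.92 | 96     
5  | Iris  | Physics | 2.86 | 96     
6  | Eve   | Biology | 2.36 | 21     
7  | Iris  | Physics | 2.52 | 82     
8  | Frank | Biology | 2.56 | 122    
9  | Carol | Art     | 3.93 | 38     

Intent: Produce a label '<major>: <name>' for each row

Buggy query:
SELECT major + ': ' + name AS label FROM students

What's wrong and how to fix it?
Bug: '+' is numeric addition; on text columns SQLite converts them to 0 instead of concatenating

Fix: Replace + with || to concatenate text

Corrected query:
SELECT major || ': ' || name AS label FROM students

Result:
label         
--------------
Biology: Bob  
Physics: Liam 
Art: Frank    
Biology: Iris 
Physics: Iris 
Biology: Eve  
Physics: Iris 
Biology: Frank
Art: Carol    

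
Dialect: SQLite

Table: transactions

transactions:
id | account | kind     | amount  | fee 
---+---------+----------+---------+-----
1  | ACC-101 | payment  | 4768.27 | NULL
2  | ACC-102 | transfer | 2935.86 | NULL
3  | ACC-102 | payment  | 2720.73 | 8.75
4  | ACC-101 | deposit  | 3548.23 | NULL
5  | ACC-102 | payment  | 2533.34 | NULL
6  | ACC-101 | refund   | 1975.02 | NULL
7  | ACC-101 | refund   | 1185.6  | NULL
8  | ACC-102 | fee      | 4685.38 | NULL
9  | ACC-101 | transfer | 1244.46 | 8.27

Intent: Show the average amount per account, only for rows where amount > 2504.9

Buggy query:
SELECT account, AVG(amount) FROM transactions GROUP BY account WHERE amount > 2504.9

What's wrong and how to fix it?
Bug: Row-level WHERE must come before GROUP BY in the clause order

Fix: Move the WHERE clause before GROUP BY

Corrected query:
SELECT account, AVG(amount) FROM transactions WHERE amount > 2504.9 GROUP BY account

Result:
account | AVG(amount)
--------+------------
ACC-101 | 4158.25    
ACC-102 | 3218.8275  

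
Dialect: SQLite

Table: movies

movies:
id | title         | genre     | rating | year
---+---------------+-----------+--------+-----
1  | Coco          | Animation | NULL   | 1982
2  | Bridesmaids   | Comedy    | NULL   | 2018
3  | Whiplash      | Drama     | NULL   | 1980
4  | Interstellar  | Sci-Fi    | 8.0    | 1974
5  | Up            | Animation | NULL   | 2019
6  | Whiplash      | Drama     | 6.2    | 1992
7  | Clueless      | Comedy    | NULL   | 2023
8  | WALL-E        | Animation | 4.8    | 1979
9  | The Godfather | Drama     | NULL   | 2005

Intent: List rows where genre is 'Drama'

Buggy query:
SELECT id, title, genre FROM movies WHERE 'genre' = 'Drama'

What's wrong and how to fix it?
Bug: Single quotes denote string literals in SQL; the column name is being compared as a constant string

Fix: Remove the quotes around the column name (or use double quotes for an identifier)

Corrected query:
SELECT id, title, genre FROM movies WHERE genre = 'Drama'

Result:
id | title         | genre
---+---------------+------
3  | Whiplash      | Drama
6  | Whiplash      | Drama
9  | The Godfather | Drama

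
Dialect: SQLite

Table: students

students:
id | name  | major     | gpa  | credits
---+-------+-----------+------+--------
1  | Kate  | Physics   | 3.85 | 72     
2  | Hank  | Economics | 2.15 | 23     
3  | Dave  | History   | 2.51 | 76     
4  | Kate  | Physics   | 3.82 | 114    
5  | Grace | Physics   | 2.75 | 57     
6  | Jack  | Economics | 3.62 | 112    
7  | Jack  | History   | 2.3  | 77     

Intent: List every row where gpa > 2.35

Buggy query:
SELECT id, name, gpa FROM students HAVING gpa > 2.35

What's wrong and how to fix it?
Bug: HAVING filters the output of aggregation, but this query has no GROUP BY and no aggregate functions, so SQLite rejects it (HAVING clause on a non-aggregate query); the condition here is per row

Fix: Use WHERE for row-level filtering

Corrected query:
SELECT id, name, gpa FROM students WHERE gpa > 2.35

Result:
id | name  | gpa 
---+-------+-----
1  | Kate  | 3.85
3  | Dave  | 2.51
4  | Kate  | 3.82
5  | Grace | 2.75
6  | Jack  | 3.62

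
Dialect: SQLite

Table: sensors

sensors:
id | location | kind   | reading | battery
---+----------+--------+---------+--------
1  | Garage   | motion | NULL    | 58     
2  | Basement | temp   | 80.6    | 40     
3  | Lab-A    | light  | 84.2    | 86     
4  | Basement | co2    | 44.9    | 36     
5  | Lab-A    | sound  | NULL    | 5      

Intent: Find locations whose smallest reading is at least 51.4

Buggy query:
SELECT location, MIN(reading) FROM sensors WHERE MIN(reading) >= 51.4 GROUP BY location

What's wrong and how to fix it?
Bug: MIN() in WHERE is a misuse of aggregate

Fix: Use HAVING for the per-group MIN condition

Corrected query:
SELECT location, MIN(reading) FROM sensors GROUP BY location HAVING MIN(reading) >= 51.4

Result:
location | MIN(reading)
---------+-------------
Lab-A    | 84.2        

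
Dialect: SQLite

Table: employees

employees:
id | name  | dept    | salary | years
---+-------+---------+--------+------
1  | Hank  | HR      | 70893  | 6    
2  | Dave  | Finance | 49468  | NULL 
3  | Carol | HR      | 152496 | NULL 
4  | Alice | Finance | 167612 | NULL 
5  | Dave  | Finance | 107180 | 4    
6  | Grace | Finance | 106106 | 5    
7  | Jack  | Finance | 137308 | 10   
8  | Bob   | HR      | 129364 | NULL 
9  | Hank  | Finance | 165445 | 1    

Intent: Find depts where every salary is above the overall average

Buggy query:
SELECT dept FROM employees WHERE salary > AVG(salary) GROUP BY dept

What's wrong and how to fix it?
Bug: AVG() is an aggregate; it can't sit directly in WHERE

Fix: Use a subquery for AVG and a HAVING MIN(...) filter so the condition holds for every row in the group

Corrected query:
SELECT dept FROM employees GROUP BY dept HAVING MIN(salary) > (SELECT AVG(salary) FROM employees)

Result:
(no rows)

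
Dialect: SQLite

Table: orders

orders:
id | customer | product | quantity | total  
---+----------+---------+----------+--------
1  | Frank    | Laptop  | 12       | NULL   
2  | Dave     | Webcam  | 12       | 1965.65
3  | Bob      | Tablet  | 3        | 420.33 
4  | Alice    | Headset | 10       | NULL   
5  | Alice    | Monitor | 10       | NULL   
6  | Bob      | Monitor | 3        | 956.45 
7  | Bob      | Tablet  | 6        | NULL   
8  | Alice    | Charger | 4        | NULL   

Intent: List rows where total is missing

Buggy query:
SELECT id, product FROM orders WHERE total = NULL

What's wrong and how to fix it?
Bug: Comparing to NULL with '=' never matches; NULL = NULL is unknown, not true

Fix: Use IS NULL to test for NULL

Corrected query:
SELECT id, product FROM orders WHERE total IS NULL

Result:
id | product
---+--------
1  | Laptop 
4  | Headset
5  | Monitor
7  | Tablet 
8  | Charger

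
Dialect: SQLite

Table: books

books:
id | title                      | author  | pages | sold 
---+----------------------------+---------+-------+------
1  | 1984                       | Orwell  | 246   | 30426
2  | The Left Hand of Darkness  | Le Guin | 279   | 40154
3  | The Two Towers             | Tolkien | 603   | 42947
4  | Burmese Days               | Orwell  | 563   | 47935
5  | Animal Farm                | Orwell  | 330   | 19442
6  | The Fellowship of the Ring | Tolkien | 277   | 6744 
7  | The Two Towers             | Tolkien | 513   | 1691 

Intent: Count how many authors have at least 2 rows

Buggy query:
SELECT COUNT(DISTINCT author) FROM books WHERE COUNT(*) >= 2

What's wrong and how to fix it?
Bug: WHERE filters individual rows, not groups, so a group-level COUNT is invalid there

Fix: Group first with HAVING COUNT(*) >= 2, then COUNT the resulting groups

Corrected query:
SELECT COUNT(*) FROM (SELECT author FROM books GROUP BY author HAVING COUNT(*) >= 2)

Result:
COUNT(*)
--------
2       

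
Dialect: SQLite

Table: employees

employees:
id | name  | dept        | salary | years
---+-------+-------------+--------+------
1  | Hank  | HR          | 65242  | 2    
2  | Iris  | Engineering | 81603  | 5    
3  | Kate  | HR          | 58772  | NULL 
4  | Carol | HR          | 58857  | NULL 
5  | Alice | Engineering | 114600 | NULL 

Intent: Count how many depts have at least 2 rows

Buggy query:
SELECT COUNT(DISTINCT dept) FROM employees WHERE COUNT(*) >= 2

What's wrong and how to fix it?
Bug: COUNT(*) cannot appear in WHERE; the per-group count doesn't exist yet

Fix: Group first with HAVING COUNT(*) >= 2, then COUNT the resulting groups

Corrected query:
SELECT COUNT(*) FROM (SELECT dept FROM employees GROUP BY dept HAVING COUNT(*) >= 2)

Result:
COUNT(*)
--------
2       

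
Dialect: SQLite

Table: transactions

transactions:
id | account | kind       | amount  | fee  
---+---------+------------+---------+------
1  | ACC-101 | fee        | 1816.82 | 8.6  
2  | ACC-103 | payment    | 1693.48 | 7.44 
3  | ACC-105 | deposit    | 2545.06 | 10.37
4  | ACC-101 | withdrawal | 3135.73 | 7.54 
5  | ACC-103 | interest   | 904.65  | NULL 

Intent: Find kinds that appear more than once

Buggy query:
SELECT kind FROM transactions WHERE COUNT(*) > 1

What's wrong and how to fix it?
Bug: COUNT(*) is an aggregate and cannot be used in WHERE

Fix: Group first, then use HAVING for the count condition

Corrected query:
SELECT kind FROM transactions GROUP BY kind HAVING COUNT(*) > 1

Result:
(no rows)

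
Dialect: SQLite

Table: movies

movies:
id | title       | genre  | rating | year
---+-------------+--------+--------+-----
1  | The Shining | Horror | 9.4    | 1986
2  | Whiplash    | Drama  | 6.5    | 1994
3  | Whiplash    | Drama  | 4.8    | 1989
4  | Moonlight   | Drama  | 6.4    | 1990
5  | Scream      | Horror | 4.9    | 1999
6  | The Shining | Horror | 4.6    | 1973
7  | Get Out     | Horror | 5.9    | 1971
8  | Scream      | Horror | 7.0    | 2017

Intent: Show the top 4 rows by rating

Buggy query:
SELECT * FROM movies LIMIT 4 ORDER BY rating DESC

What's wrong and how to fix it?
Bug: ORDER BY cannot follow LIMIT; LIMIT is the final clause

Fix: Swap the clauses: ORDER BY first, then LIMIT

Corrected query:
SELECT * FROM movies ORDER BY rating DESC LIMIT 4

Result:
id | title       | genre  | rating | year
---+-------------+--------+--------+-----
1  | The Shining | Horror | 9.4    | 1986
8  | Scream      | Horror | 7      | 2017
2  | Whiplash    | Drama  | 6.5    | 1994
4  | Moonlight   | Drama  | 6.4    | 1990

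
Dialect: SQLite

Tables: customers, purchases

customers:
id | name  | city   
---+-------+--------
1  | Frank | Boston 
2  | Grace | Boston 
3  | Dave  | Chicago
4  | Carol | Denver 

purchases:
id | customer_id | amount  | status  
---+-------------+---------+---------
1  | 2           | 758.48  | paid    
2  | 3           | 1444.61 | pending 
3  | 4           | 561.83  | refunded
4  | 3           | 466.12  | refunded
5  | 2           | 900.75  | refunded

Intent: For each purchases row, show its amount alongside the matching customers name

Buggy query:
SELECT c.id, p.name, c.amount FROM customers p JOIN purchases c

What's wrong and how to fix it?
Bug: Missing join condition: each purchases row is matched to all customers rows instead of just its own

Fix: Add ON c.customer_id = p.id to the JOIN

Corrected query:
SELECT c.id, p.name, c.amount FROM customers p JOIN purchases c ON c.customer_id = p.id

Result:
id | name  | amount 
---+-------+--------
1  | Grace | 758.48 
2  | Dave  | 1444.61
3  | Carol | 561.83 
4  | Dave  | 466.12 
5  | Grace | 900.75 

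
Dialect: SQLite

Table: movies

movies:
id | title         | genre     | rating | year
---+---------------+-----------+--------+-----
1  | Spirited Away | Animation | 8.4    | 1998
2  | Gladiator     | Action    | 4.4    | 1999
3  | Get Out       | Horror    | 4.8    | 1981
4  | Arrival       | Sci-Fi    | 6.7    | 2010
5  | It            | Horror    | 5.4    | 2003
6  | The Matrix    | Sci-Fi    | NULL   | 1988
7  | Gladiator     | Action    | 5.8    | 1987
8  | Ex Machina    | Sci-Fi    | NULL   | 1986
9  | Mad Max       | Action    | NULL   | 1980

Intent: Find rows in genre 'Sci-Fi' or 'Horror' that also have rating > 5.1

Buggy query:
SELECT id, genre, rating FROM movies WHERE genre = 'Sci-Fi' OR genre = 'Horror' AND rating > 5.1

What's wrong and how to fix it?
Bug: AND binds tighter than OR, so this parses as genre = 'Sci-Fi' OR (genre = 'Horror' AND rating > 5.1)

Fix: Add parentheses around the OR so the AND applies to both alternatives

Corrected query:
SELECT id, genre, rating FROM movies WHERE (genre = 'Sci-Fi' OR genre = 'Horror') AND rating > 5.1

Result:
id | genre  | rating
---+--------+-------
4  | Sci-Fi | 6.7   
5  | Horror | 5.4   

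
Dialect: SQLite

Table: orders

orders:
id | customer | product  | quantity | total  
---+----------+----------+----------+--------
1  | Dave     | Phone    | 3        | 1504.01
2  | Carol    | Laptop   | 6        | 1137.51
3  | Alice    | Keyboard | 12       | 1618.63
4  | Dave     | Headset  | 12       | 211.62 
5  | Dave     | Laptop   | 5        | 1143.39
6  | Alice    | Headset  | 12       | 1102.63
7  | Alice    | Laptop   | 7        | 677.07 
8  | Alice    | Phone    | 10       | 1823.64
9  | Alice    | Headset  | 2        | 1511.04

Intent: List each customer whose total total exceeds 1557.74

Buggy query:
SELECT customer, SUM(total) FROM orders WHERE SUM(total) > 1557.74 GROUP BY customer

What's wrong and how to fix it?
Bug: SUM(total) is an aggregate, but WHERE filters rows before aggregation

Fix: Use HAVING (which filters groups after aggregation) instead of WHERE

Corrected query:
SELECT customer, SUM(total) FROM orders GROUP BY customer HAVING SUM(total) > 1557.74

Result:
customer | SUM(total)
---------+-----------
Alice    | 6733.01   
Dave     | 2859.02   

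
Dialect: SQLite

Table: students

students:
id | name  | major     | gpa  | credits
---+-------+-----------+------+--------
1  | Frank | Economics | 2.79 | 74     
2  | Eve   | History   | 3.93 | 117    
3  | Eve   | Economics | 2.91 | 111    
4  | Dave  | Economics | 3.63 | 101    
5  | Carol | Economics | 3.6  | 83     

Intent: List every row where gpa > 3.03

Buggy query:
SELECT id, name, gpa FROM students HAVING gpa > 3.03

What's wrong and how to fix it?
Bug: This is a non-aggregate query (no GROUP BY, no aggregates), so in SQLite the HAVING clause is invalid here; a row-level condition belongs in WHERE

Fix: Use WHERE for row-level filtering

Corrected query:
SELECT id, name, gpa FROM students WHERE gpa > 3.03

Result:
id | name  | gpa 
---+-------+-----
2  | Eve   | 3.93
4  | Dave  | 3.63
5  | Carol | 3.6 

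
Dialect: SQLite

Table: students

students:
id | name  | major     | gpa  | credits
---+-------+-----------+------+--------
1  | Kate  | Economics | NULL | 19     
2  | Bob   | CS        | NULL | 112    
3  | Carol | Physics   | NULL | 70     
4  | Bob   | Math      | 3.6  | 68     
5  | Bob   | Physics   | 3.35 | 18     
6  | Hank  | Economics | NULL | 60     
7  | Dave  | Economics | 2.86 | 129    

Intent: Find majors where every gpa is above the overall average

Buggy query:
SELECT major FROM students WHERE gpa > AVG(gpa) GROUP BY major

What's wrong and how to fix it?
Bug: WHERE evaluates per row before aggregation, so AVG() is unavailable

Fix: Use a subquery for AVG and a HAVING MIN(...) filter so the condition holds for every row in the group

Corrected query:
SELECT major FROM students GROUP BY major HAVING MIN(gpa) > (SELECT AVG(gpa) FROM students)

Result:
major  
-------
Math   
Physics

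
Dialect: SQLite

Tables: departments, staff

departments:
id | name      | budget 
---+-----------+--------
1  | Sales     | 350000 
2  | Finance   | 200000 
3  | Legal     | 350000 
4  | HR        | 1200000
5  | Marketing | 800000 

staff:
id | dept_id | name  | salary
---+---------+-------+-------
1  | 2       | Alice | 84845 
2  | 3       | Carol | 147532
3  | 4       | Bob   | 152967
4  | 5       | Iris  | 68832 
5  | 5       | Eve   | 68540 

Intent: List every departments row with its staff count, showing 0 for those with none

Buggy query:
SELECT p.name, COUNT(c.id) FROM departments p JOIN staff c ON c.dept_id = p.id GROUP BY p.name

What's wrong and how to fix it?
Bug: An inner join excludes parents with zero children

Fix: Use LEFT JOIN so parents without children still appear (COUNT(c.id) gives 0)

Corrected query:
SELECT p.name, COUNT(c.id) FROM departments p LEFT JOIN staff c ON c.dept_id = p.id GROUP BY p.name

Result:
name      | COUNT(c.id)
----------+------------
Finance   | 1          
HR        | 1          
Legal     | 1          
Marketing | 2          
Sales     | 0          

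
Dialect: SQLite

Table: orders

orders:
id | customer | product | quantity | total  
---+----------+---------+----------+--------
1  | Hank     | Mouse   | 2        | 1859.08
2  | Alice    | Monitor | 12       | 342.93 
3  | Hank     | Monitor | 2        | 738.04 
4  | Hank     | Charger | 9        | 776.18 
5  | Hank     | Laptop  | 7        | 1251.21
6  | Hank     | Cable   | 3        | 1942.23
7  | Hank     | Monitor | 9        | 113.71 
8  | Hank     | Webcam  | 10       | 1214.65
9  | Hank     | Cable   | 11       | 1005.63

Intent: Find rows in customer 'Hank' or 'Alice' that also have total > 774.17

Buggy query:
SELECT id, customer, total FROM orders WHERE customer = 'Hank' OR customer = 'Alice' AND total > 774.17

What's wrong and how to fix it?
Bug: AND binds tighter than OR, so this parses as customer = 'Hank' OR (customer = 'Alice' AND total > 774.17)

Fix: Group the OR with parentheses (or use IN), then AND the threshold

Corrected query:
SELECT id, customer, total FROM orders WHERE (customer = 'Hank' OR customer = 'Alice') AND total > 774.17

Result:
id | customer | total  
---+----------+--------
1  | Hank     | 1859.08
4  | Hank     | 776.18 
5  | Hank     | 1251.21
6  | Hank     | 1942.23
8  | Hank     | 1214.65
9  | Hank     | 1005.63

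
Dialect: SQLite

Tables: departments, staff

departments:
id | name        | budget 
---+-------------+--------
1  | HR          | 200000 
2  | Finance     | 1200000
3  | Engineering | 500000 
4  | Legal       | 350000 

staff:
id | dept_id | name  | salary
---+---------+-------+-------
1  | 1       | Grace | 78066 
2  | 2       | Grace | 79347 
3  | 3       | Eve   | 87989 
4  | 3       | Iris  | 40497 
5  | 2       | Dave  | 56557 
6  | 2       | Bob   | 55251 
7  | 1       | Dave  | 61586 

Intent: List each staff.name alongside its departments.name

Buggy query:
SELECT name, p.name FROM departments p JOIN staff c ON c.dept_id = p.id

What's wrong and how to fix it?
Bug: 'name' exists in both joined tables, so the database can't tell which one is meant

Fix: Qualify the column with its table alias (c.name)

Corrected query:
SELECT c.name, p.name FROM departments p JOIN staff c ON c.dept_id = p.id

Result:
name  | name       
------+------------
Grace | HR         
Grace | Finance    
Eve   | Engineering
Iris  | Engineering
Dave  | Finance    
Bob   | Finance    
Dave  | HR         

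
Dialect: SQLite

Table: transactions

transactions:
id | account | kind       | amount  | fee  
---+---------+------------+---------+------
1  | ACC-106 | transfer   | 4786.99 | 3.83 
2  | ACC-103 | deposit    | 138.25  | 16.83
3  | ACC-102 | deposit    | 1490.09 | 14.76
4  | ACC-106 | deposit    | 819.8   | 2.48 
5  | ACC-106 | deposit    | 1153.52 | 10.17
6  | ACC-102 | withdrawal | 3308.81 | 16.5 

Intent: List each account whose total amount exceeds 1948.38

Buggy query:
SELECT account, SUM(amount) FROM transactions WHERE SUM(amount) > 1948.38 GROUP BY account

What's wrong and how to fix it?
Bug: Aggregate functions cannot appear in a WHERE clause

Fix: Use HAVING (which filters groups after aggregation) instead of WHERE

Corrected query:
SELECT account, SUM(amount) FROM transactions GROUP BY account HAVING SUM(amount) > 1948.38

Result:
account | SUM(amount)
--------+------------
ACC-102 | 4798.9     
ACC-106 | 6760.31    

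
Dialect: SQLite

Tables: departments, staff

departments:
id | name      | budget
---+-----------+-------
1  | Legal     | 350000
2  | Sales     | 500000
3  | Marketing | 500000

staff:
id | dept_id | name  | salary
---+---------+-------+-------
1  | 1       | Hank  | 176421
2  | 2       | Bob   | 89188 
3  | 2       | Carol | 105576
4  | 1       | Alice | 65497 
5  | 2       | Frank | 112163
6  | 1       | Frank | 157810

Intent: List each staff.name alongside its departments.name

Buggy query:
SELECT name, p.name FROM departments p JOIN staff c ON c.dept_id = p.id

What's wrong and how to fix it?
Bug: 'name' exists in both joined tables, so the database can't tell which one is meant

Fix: Qualify the column with its table alias (c.name)

Corrected query:
SELECT c.name, p.name FROM departments p JOIN staff c ON c.dept_id = p.id

Result:
name  | name 
------+------
Hank  | Legal
Bob   | Sales
Carol | Sales
Alice | Legal
Frank | Sales
Frank | Legal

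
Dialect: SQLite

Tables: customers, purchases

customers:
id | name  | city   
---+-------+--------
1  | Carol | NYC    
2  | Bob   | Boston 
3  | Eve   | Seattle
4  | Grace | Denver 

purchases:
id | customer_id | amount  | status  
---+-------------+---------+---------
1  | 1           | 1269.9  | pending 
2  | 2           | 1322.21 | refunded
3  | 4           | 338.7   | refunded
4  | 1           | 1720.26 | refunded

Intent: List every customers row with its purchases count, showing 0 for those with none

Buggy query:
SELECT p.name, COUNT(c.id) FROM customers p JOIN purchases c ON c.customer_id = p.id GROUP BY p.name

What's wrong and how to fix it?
Bug: An inner join excludes parents with zero children

Fix: Switch to LEFT JOIN to retain unmatched parent rows

Corrected query:
SELECT p.name, COUNT(c.id) FROM customers p LEFT JOIN purchases c ON c.customer_id = p.id GROUP BY p.name

Result:
name  | COUNT(c.id)
------+------------
Bob   | 1          
Carol | 2          
Eve   | 0          
Grace | 1          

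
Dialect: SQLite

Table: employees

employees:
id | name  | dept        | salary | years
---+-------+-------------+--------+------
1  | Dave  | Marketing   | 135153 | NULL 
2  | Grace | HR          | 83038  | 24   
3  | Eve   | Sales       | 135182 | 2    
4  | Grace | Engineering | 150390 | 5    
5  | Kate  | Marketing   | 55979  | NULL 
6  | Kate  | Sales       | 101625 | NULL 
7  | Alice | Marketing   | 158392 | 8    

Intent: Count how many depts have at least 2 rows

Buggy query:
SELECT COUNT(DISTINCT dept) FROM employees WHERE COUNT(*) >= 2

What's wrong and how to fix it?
Bug: WHERE filters individual rows, not groups, so a group-level COUNT is invalid there

Fix: Group first with HAVING COUNT(*) >= 2, then COUNT the resulting groups

Corrected query:
SELECT COUNT(*) FROM (SELECT dept FROM employees GROUP BY dept HAVING COUNT(*) >= 2)

Result:
COUNT(*)
--------
2       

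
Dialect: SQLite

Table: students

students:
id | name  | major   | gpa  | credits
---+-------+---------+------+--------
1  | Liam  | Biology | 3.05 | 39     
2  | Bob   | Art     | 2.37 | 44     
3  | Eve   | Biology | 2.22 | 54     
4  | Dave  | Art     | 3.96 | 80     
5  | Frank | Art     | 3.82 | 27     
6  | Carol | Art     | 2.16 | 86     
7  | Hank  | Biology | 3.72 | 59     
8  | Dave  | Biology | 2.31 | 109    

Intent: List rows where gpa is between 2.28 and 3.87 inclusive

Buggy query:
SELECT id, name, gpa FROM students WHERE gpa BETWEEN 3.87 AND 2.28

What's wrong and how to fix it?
Bug: BETWEEN expects the lower bound first; with 3.87 AND 2.28 the range is empty

Fix: Swap the bounds so the smaller value comes first

Corrected query:
SELECT id, name, gpa FROM students WHERE gpa BETWEEN 2.28 AND 3.87

Result:
id | name  | gpa 
---+-------+-----
1  | Liam  | 3.05
2  | Bob   | 2.37
5  | Frank | 3.82
7  | Hank  | 3.72
8  | Dave  | 2.31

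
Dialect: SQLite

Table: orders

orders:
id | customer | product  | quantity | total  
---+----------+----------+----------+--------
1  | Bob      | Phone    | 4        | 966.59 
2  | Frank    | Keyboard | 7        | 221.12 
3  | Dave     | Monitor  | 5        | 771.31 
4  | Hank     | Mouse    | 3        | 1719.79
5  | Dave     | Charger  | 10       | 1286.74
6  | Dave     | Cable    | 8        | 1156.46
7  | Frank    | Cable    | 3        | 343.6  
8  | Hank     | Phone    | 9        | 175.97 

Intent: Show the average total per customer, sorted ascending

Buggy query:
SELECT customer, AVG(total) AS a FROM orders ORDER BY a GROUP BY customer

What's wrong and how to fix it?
Bug: GROUP BY must precede ORDER BY

Fix: Reorder: SELECT … FROM … GROUP BY … ORDER BY …

Corrected query:
SELECT customer, AVG(total) AS a FROM orders GROUP BY customer ORDER BY a

Result:
customer | a          
---------+------------
Frank    | 282.36     
Hank     | 947.88     
Bob      | 966.59     
Dave     | 1071.503333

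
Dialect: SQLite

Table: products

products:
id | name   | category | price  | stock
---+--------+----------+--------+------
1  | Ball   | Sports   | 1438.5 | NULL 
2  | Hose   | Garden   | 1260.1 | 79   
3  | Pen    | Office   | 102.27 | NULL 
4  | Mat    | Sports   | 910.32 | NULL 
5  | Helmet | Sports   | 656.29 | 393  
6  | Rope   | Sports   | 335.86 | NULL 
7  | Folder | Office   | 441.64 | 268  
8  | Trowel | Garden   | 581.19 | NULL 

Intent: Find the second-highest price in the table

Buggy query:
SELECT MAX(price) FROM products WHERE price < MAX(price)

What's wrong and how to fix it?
Bug: The inner MAX is an aggregate inside WHERE, which is not allowed

Fix: Put the inner MAX in a scalar subquery

Corrected query:
SELECT MAX(price) FROM products WHERE price < (SELECT MAX(price) FROM products)

Result:
MAX(price)
----------
1260.1    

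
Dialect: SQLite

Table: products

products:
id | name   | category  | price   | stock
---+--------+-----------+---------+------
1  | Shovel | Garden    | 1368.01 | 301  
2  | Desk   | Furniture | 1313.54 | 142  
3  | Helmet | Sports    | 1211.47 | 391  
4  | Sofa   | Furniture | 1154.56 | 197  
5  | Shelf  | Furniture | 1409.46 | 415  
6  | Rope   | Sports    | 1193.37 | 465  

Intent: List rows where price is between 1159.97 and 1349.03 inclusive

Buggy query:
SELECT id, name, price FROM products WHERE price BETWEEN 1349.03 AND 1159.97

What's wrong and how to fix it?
Bug: BETWEEN expects the lower bound first; with 1349.03 AND 1159.97 the range is empty

Fix: Swap the bounds so the smaller value comes first

Corrected query:
SELECT id, name, price FROM products WHERE price BETWEEN 1159.97 AND 1349.03

Result:
id | name   | price  
---+--------+--------
2  | Desk   | 1313.54
3  | Helmet | 1211.47
6  | Rope   | 1193.37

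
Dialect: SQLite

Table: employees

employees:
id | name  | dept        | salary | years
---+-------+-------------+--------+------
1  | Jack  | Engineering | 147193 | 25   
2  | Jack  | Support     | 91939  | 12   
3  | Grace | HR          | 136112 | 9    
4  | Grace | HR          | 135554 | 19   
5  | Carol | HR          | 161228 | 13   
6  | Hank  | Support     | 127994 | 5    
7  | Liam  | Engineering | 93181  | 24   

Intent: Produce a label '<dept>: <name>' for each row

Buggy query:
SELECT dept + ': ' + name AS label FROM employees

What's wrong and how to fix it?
Bug: '+' is numeric addition; on text columns SQLite converts them to 0 instead of concatenating

Fix: Replace + with || to concatenate text

Corrected query:
SELECT dept || ': ' || name AS label FROM employees

Result:
label            
-----------------
Engineering: Jack
Support: Jack    
HR: Grace        
HR: Grace        
HR: Carol        
Support: Hank    
Engineering: Liam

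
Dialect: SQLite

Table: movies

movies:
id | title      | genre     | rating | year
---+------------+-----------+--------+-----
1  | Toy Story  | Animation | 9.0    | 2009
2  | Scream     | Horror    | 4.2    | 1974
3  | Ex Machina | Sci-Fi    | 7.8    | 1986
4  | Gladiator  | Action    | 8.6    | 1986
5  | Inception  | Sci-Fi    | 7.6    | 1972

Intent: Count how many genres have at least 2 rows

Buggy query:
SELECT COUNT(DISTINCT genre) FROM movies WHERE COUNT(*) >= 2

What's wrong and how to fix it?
Bug: WHERE filters individual rows, not groups, so a group-level COUNT is invalid there

Fix: Use a subquery that GROUPs and filters with HAVING, then count its rows

Corrected query:
SELECT COUNT(*) FROM (SELECT genre FROM movies GROUP BY genre HAVING COUNT(*) >= 2)

Result:
COUNT(*)
--------
1       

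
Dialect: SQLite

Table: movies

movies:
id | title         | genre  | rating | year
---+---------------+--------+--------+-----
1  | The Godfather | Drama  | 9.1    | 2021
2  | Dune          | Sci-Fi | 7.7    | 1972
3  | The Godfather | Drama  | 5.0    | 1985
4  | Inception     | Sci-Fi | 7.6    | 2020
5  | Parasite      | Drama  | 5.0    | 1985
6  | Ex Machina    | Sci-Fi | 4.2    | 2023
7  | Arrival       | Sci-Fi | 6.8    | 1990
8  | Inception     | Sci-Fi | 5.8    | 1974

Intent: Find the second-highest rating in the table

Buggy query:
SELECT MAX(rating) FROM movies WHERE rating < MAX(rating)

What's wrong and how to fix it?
Bug: MAX(rating) on the right of the comparison is an aggregate-in-WHERE error

Fix: Put the inner MAX in a scalar subquery

Corrected query:
SELECT MAX(rating) FROM movies WHERE rating < (SELECT MAX(rating) FROM movies)

Result:
MAX(rating)
-----------
7.7        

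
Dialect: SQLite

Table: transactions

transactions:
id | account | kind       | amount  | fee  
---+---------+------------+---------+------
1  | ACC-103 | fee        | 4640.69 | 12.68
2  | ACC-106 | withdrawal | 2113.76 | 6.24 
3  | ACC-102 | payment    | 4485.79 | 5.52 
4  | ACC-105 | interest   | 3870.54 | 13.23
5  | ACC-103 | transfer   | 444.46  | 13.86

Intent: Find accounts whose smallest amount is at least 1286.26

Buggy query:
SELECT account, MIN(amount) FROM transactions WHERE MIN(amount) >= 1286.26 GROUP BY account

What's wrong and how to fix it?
Bug: Aggregates like MIN are computed per group after WHERE runs

Fix: Replace WHERE with HAVING after the GROUP BY

Corrected query:
SELECT account, MIN(amount) FROM transactions GROUP BY account HAVING MIN(amount) >= 1286.26

Result:
account | MIN(amount)
--------+------------
ACC-102 | 4485.79    
ACC-105 | 3870.54    
ACC-106 | 2113.76    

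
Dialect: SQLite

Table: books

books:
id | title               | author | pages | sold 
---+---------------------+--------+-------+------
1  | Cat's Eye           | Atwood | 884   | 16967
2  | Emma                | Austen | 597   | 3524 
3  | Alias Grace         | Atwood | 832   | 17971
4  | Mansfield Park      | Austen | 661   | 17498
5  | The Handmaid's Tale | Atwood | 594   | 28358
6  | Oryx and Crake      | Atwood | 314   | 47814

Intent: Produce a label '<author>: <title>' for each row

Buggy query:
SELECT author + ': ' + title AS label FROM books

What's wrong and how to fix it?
Bug: '+' is numeric addition; on text columns SQLite converts them to 0 instead of concatenating

Fix: Replace + with || to concatenate text

Corrected query:
SELECT author || ': ' || title AS label FROM books

Result:
label                      
---------------------------
Atwood: Cat's Eye          
Austen: Emma               
Atwood: Alias Grace        
Austen: Mansfield Park     
Atwood: The Handmaid's Tale
Atwood: Oryx and Crake     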